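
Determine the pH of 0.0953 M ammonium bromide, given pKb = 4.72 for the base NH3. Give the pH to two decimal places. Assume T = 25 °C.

pH = 5.15

NH4+ is the conjugate acid of the weak base NH3.
Kb = 10^(−4.72) = 1.91 × 10^-5
Ka = Kw/Kb = 1.0×10^-14 / 1.91 × 10^-5 = 5.24 × 10^-10
Ka = [H+]²/(0.0953 − [H+]) = 5.24 × 10^-10
Since Ka ≪ C₀, [H+] ≈ √(Ka·C₀) = 7.07 × 10^-6 M.
pH = −log[H+] = −log(7.07 × 10^-6) = 5.15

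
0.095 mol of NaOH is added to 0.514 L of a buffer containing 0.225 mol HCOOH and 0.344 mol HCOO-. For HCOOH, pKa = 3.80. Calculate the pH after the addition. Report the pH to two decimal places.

pH = 4.33

OH- converts HCOOH to HCOO-: HCOOH → 0.13 mol, HCOO- → 0.439 mol.
pH = pKa + log(n_HCOO-/n_HCOOH) = 3.80 + log(0.439/0.13) = 3.80 + (+0.529)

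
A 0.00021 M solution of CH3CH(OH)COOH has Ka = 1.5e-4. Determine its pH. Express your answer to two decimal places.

CH3CH(OH)COOH ⇌ CH3CH(OH)COO- + H+
Let x = [H+] at equilibrium. Ka = x²/(0.00021 − x).
The 5% rule fails; solving x² + Ka·x − Ka·C₀ = 0 exactly:
x = [−0.00015 + √(0.00015² + 1.26e-07)]/2 = 1.18 × 10^-4 M
pH = −log(1.18 × 10^-4) = 3.93

pH = 3.93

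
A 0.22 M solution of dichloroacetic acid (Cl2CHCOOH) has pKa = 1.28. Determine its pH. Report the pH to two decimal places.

pH = 1.07

Cl2CHCOOH ⇌ Cl2CHCOO- + H+
Ka = 10^(−1.28) = 5.25 × 10^-2
Let x = [H+] at equilibrium. Ka = x²/(0.22 − x).
Here C₀/Ka ≈ 4.19, so the small-x approximation fails. Use the quadratic:
x = [−0.0525 + √(0.0525² + 0.0462)]/2 = 8.44 × 10^-2 M
pH = −log(8.44 × 10^-2) = 1.07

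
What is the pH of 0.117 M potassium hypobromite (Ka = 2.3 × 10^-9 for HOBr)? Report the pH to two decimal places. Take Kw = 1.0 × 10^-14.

OBr- is the conjugate base of the weak acid HOBr.
Kb = Kw/Ka = 1.0×10^-14 / 2.3 × 10^-9 = 4.35 × 10^-6
Kb = x²/(0.117 − x) = 4.35 × 10^-6
Neglecting x in the denominator: x = √(4.35 × 10^-6 × 0.117) = 7.13 × 10^-4 M
Check: 0.61% ionized — well under 5%, approximation valid.
pOH = 3.15, so pH = 14.00 − pOH = 10.85

pH = 10.85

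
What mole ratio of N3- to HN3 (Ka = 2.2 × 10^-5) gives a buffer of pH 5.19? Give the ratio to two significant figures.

ratio = 3.4

pKa = -log(2.2 × 10^-5) = 4.658
pH = pKa + log(r) ⇒ log(r) = 5.19 − 4.658 = +0.532
r = [N3-]/[HN3] = 10^(+0.532) = 3.4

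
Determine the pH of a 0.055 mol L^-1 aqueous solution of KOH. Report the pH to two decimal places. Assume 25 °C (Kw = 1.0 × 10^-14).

pH = 12.74

KOH is a strong base; [OH-] = 0.055 M.
pOH = -log(0.055) = 1.26
pH = 14.00 - 1.26 = 12.74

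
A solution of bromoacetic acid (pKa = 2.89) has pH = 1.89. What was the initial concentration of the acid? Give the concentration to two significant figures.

C₀ = 1.4 × 10^-1 M

[H+] = 10^(-1.89) = 1.29 × 10^-2 M = x
Ka = 10^(−2.89) = 1.29 × 10^-3
Ka = x²/(C₀ − x) ⇒ C₀ = x + x²/Ka
C₀ = 1.29 × 10^-2 + (1.29 × 10^-2)²/(1.29 × 10^-3) = 1.42 × 10^-1 M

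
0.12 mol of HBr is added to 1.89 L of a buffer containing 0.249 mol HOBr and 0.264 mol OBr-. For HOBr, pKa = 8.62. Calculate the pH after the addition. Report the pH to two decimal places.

Added H+ converts OBr- to HOBr: HOBr → 0.369 mol, OBr- → 0.144 mol.
pH = pKa + log(n_OBr-/n_HOBr) = 8.62 + log(0.144/0.369) = 8.62 + (-0.409)

pH = 8.21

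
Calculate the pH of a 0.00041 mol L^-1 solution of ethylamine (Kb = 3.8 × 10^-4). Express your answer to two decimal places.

pH = 10.39

C2H5NH2 + H2O ⇌ C2H5NH3+ + OH-
Kb = x²/(0.00041 − x) = 3.8 × 10^-4
x is not negligible relative to C₀; solve x² + 0.00038·x − 1.56e-07 = 0.
x = [−0.00038 + √(0.00038² + 6.23e-07)]/2 = 2.48 × 10^-4 M
pOH = −log(2.48 × 10^-4) = 3.61; pH = 14.00 − 3.61 = 10.39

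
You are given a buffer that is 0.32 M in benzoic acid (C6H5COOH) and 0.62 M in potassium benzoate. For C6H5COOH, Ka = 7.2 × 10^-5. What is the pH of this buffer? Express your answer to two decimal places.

pKa = −log(7.2 × 10^-5) = 4.143
pH = pKa + log([A⁻]/[HA]) = 4.143 + log(0.62/0.32)
pH = 4.143 + (+0.287) = 4.43

pH = 4.43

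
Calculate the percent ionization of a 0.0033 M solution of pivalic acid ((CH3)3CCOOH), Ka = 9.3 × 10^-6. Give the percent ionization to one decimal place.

(CH3)3CCOOH ⇌ (CH3)3CCOO- + H+; let x = [H+] at equilibrium.
Ka = x²/(C₀ − x); solving the quadratic gives x = 1.71 × 10^-4 M.
Fraction ionized = 1.71 × 10^-4 / 0.0033 = 0.0518 → 5.2%

5.2%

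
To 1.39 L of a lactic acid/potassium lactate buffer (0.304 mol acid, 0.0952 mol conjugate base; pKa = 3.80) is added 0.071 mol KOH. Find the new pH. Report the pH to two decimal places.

OH- converts CH3CH(OH)COOH to CH3CH(OH)COO-: CH3CH(OH)COOH → 0.233 mol, CH3CH(OH)COO- → 0.166 mol.
pH = pKa + log([A⁻]/[HA]) = 3.80 + log(0.166/0.233) = 3.80 -0.147

pH = 3.65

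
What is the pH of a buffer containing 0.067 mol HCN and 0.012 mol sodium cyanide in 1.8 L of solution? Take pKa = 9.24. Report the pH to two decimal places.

pH = 8.49

Using pH = pKa + log([base]/[acid]) with [base]/[acid] = 0.012/0.067:
pH = 9.24 + (-0.747) = 8.49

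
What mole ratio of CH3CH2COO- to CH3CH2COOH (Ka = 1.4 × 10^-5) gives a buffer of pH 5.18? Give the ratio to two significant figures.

pKa = -log(1.4 × 10^-5) = 4.854
pH = pKa + log(r) ⇒ log(r) = 5.18 − 4.854 = +0.326
r = [CH3CH2COO-]/[CH3CH2COOH] = 10^(+0.326) = 2.12

ratio = 2.1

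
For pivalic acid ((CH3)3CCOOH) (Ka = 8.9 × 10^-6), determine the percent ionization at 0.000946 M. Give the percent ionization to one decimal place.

9.2%

(CH3)3CCOOH ⇌ (CH3)3CCOO- + H+; let x = [H+] at equilibrium.
Solve x² + 8.9e-06x − 8.42e-09 = 0 → x = 8.74 × 10^-5 M
Fraction ionized = 8.74 × 10^-5 / 0.000946 = 0.0924 → 9.2%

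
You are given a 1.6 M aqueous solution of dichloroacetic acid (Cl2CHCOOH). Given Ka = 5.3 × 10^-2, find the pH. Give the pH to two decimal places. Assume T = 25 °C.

Cl2CHCOOH ⇌ Cl2CHCOO- + H+
From the ICE table, Ka = [H+]²/(1.6 − [H+]) = 5.3 × 10^-2.
The 5% rule fails; solving [H+]² + Ka·[H+] − Ka·C₀ = 0 exactly:
[H+] = (−Ka + √(Ka² + 4·Ka·C₀))/2 = 2.66 × 10^-1 M
pH = −log(2.66 × 10^-1) = 0.58

pH = 0.58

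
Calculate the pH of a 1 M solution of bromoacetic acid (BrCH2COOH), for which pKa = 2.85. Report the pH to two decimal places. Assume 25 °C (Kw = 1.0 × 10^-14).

BrCH2COOH ⇌ BrCH2COO- + H+
Ka = 10^(−2.85) = 1.41 × 10^-3
Ka = [H+]²/(1 − [H+]) = 1.41 × 10^-3
Assume [H+] ≪ 1: [H+] ≈ √(1.41 × 10^-3 × 1) = 3.75 × 10^-2 M
Check: 3.8% ionized — well under 5%, approximation valid.
pH = −log(3.75 × 10^-2) = 1.43

pH = 1.43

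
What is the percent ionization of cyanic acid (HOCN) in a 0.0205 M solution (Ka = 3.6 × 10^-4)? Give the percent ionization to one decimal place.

HOCN ⇌ OCN- + H+; let x = [H+] at equilibrium.
Solve x² + 0.00036x − 7.38e-06 = 0 → x = 2.54 × 10^-3 M
Fraction ionized = 2.54 × 10^-3 / 0.0205 = 0.1239 → 12.4%

12.4%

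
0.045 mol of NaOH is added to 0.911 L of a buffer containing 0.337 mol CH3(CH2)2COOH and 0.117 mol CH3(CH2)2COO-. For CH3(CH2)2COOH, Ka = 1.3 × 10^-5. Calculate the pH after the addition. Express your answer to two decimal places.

pH = 4.63

OH- converts CH3(CH2)2COOH to CH3(CH2)2COO-: CH3(CH2)2COOH → 0.292 mol, CH3(CH2)2COO- → 0.162 mol.
pKa = −log(1.3 × 10^-5) = 4.886
pH = pKa + log(n_CH3(CH2)2COO-/n_CH3(CH2)2COOH) = 4.886 + log(0.162/0.292) = 4.886 + (-0.256)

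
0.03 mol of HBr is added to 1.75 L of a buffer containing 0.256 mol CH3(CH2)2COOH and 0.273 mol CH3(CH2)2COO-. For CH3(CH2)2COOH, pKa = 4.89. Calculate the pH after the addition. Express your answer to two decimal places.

pH = 4.82

After neutralization: n(CH3(CH2)2COOH) = 0.286 mol, n(CH3(CH2)2COO-) = 0.243 mol.
pH = pKa + log(n_CH3(CH2)2COO-/n_CH3(CH2)2COOH) = 4.89 + log(0.243/0.286) = 4.89 + (-0.071)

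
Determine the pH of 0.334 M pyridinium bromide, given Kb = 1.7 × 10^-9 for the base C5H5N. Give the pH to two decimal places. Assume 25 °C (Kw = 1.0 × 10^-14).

C5H5NH+ is the conjugate acid of the weak base C5H5N.
Ka = Kw/Kb = 1.0×10^-14 / 1.7 × 10^-9 = 5.88 × 10^-6
Let x = [H+] at equilibrium. Ka = x²/(0.334 − x).
Neglecting x in the denominator: x = √(5.88 × 10^-6 × 0.334) = 1.40 × 10^-3 M
Check: 0.42% ionized — well under 5%, approximation valid.
pH = −log(1.40 × 10^-3) = 2.85

pH = 2.85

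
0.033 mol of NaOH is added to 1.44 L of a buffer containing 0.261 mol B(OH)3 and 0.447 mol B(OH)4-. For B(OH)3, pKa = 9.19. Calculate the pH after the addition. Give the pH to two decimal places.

pH = 9.51

After neutralization: n(B(OH)3) = 0.228 mol, n(B(OH)4-) = 0.48 mol.
Henderson–Hasselbalch with mole ratio 0.48/0.228: pH = 9.19 + (+0.323)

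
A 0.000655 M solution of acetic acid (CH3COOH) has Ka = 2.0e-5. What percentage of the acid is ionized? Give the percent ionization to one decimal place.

CH3COOH ⇌ CH3COO- + H+; let x = [H+] at equilibrium.
Ka = x²/(C₀ − x); solving the quadratic gives x = 1.05 × 10^-4 M.
% ionization = x/C₀ × 100% = 1.05 × 10^-4/0.000655 × 100% = 16.0%

16.0%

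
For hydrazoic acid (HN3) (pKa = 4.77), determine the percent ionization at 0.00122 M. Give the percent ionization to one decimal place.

11.1%

HN3 ⇌ N3- + H+; let x = [H+] at equilibrium.
Ka = 10^(−4.77) = 1.70 × 10^-5
Ka = x²/(C₀ − x); solving the quadratic gives x = 1.36 × 10^-4 M.
Fraction ionized = 1.36 × 10^-4 / 0.00122 = 0.1115 → 11.1%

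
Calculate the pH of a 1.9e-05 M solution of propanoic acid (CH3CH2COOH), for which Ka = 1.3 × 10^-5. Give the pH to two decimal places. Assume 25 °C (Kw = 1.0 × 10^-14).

pH = 4.98

CH3CH2COOH ⇌ CH3CH2COO- + H+
From the ICE table, Ka = [H+]²/(1.9e-05 − [H+]) = 1.3 × 10^-5.
Here C₀/Ka ≈ 1.46, so the small-[H+] approximation fails. Use the quadratic:
[H+] = (−Ka + √(Ka² + 4·Ka·C₀))/2 = 1.05 × 10^-5 M
pH = −log(1.05 × 10^-5) = 4.98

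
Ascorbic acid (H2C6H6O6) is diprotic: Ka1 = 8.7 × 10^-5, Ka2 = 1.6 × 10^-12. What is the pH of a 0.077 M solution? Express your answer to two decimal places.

Ka1 ≫ Ka2, so treat the first dissociation as the only significant source of H+.
Ka1 = x²/(0.077 − x) = 8.7 × 10^-5
x ≈ √(8.7 × 10^-5 × 0.077) = 2.59 × 10^-3 M
pH = −log(2.59 × 10^-3) = 2.59

pH = 2.59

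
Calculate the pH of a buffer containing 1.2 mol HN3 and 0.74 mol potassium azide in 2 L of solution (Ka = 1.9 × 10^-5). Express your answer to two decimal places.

pH = 4.51

pKa = −log(1.9 × 10^-5) = 4.721
pH = pKa + log([A⁻]/[HA]) = 4.721 + log(0.74/1.2)
pH = 4.721 + (-0.210) = 4.51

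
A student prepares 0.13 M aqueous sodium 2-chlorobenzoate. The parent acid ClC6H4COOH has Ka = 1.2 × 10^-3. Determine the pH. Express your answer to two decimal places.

ClC6H4COO- is the conjugate base of the weak acid ClC6H4COOH.
Kb = Kw/Ka = 1.0×10^-14 / 1.2 × 10^-3 = 8.33 × 10^-12
Kb = x²/(0.13 − x) = 8.33 × 10^-12
Assume x ≪ 0.13: x ≈ √(8.33 × 10^-12 × 0.13) = 1.04 × 10^-6 M
pOH = −log(1.04 × 10^-6) = 5.98; pH = 14.00 − 5.98 = 8.02

pH = 8.02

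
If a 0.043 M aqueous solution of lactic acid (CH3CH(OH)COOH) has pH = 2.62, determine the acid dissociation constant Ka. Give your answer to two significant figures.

[H+] = 10^(-2.62) = 2.40 × 10^-3 M
At equilibrium [HA] = 0.043 − 2.40 × 10^-3 = 4.06 × 10^-2 M
Ka = [H+][A-]/[HA] = (2.40 × 10^-3)² / 4.06 × 10^-2 = 1.4 × 10^-4

Ka = 1.4 × 10^-4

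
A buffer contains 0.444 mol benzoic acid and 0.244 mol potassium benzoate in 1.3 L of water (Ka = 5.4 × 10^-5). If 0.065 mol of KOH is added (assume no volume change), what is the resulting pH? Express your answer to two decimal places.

OH- converts C6H5COOH to C6H5COO-: C6H5COOH → 0.379 mol, C6H5COO- → 0.309 mol.
pKa = −log(5.4 × 10^-5) = 4.268
pH = pKa + log([A⁻]/[HA]) = 4.268 + log(0.309/0.379) = 4.268 -0.089

pH = 4.18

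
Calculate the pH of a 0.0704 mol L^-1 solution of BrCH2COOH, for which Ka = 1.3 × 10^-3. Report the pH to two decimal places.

pH = 2.05

BrCH2COOH ⇌ BrCH2COO- + H+
From the ICE table, Ka = x²/(0.0704 − x) = 1.3 × 10^-3.
Here C₀/Ka ≈ 54.2, so the small-x approximation fails. Use the quadratic:
x = [−0.0013 + √(0.0013² + 0.000366)]/2 = 8.94 × 10^-3 M
pH = −log[H+] = −log(8.94 × 10^-3) = 2.05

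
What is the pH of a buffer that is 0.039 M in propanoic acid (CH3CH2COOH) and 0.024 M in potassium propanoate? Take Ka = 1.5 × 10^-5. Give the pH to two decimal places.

pKa = −log(1.5 × 10^-5) = 4.824
Using pH = pKa + log([base]/[acid]) with [base]/[acid] = 0.024/0.039:
pH = 4.824 + (-0.211) = 4.61

pH = 4.61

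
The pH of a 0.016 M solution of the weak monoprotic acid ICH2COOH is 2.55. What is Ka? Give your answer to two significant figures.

[H+] = 10^(-2.55) = 2.82 × 10^-3 M
At equilibrium [HA] = 0.016 − 2.82 × 10^-3 = 1.32 × 10^-2 M
Ka = [H+][A-]/[HA] = (2.82 × 10^-3)² / 1.32 × 10^-2 = 6.0 × 10^-4

Ka = 6.0 × 10^-4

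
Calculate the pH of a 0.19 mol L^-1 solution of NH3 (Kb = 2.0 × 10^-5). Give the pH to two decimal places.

NH3 + H2O ⇌ NH4+ + OH-
Kb = x²/(0.19 − x) = 2.0 × 10^-5
Since Kb ≪ C₀, x ≈ √(Kb·C₀) = 1.95 × 10^-3 M.
pOH = 2.71, so pH = 14.00 − pOH = 11.29

pH = 11.29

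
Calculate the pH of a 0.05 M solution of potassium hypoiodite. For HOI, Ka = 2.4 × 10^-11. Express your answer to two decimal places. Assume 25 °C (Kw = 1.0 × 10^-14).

pH = 11.64

OI- is the conjugate base of the weak acid HOI.
Kb = Kw/Ka = 1.0×10^-14 / 2.4 × 10^-11 = 4.17 × 10^-4
Kb = [OH-]²/(0.05 − [OH-]) = 4.17 × 10^-4
The 5% rule fails; solving [OH-]² + Kb·[OH-] − Kb·C₀ = 0 exactly:
[OH-] = [−0.000417 + √(0.000417² + 8.34e-05)]/2 = 4.36 × 10^-3 M
pOH = 2.36, so pH = 14.00 − pOH = 11.64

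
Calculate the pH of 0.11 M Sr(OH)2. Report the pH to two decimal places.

pH = 13.34

Sr(OH)2 is a strong base (each formula unit releases 2 OH-); [OH-] = 0.22 M.
pOH = -log(0.22) = 0.66
pH = 14.00 - 0.66 = 13.34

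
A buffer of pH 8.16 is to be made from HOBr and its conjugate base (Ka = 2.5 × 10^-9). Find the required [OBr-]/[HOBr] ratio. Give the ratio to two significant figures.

ratio = 0.36

pKa = -log(2.5 × 10^-9) = 8.602
pH = pKa + log(r) ⇒ log(r) = 8.16 − 8.602 = -0.442
r = [OBr-]/[HOBr] = 10^(-0.442) = 0.361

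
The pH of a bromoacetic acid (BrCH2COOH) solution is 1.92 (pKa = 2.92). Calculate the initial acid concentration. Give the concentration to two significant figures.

[H+] = 10^(-1.92) = 1.20 × 10^-2 M = x
Ka = 10^(−2.92) = 1.20 × 10^-3
Ka = x²/(C₀ − x) ⇒ C₀ = x + x²/Ka
C₀ = 1.20 × 10^-2 + (1.20 × 10^-2)²/(1.20 × 10^-3) = 1.32 × 10^-1 M

C₀ = 1.3 × 10^-1 M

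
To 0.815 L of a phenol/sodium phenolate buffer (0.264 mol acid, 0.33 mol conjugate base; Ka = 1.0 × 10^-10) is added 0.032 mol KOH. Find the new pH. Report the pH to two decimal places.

pH = 10.19

OH- converts C6H5OH to C6H5O-: C6H5OH → 0.232 mol, C6H5O- → 0.362 mol.
pKa = −log(1.0 × 10^-10) = 10.000
Henderson–Hasselbalch with mole ratio 0.362/0.232: pH = 10.000 + (+0.193)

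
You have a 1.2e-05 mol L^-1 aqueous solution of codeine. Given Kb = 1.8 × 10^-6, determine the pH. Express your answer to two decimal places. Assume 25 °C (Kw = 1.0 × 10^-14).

pH = 8.58

C18H21NO3 + H2O ⇌ C18H22NO3+ + OH-
From the ICE table, Kb = [OH-]²/(1.2e-05 − [OH-]) = 1.8 × 10^-6.
[OH-] is not negligible relative to C₀; solve [OH-]² + 1.8e-06·[OH-] − 2.16e-11 = 0.
[OH-] = [−1.8e-06 + √(1.8e-06² + 8.64e-11)]/2 = 3.83 × 10^-6 M
pOH = 5.42, so pH = 14.00 − pOH = 8.58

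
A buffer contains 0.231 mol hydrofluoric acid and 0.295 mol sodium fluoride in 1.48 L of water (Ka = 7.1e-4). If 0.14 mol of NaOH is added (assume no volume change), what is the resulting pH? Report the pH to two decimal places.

pH = 3.83

OH- converts HF to F-: HF → 0.091 mol, F- → 0.435 mol.
pKa = −log(7.1 × 10^-4) = 3.149
pH = pKa + log([A⁻]/[HA]) = 3.149 + log(0.435/0.091) = 3.149 +0.679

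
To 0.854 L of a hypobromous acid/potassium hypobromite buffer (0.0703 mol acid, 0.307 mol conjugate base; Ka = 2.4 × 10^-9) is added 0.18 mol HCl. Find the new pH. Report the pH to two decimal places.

After neutralization: n(HOBr) = 0.25 mol, n(OBr-) = 0.127 mol.
pKa = −log(2.4 × 10^-9) = 8.620
pH = pKa + log(n_OBr-/n_HOBr) = 8.620 + log(0.127/0.25) = 8.620 + (-0.294)

pH = 8.33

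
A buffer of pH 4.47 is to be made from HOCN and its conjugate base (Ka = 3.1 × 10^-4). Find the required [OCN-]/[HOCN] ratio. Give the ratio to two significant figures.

pKa = -log(3.1 × 10^-4) = 3.509
pH = pKa + log(r) ⇒ log(r) = 4.47 − 3.509 = +0.961
r = [OCN-]/[HOCN] = 10^(+0.961) = 9.14

ratio = 9.1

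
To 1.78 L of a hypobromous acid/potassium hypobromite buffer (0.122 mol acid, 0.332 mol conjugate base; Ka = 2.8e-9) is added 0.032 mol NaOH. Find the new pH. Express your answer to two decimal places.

pH = 9.16

OH- converts HOBr to OBr-: HOBr → 0.09 mol, OBr- → 0.364 mol.
pKa = −log(2.8 × 10^-9) = 8.553
pH = pKa + log([A⁻]/[HA]) = 8.553 + log(0.364/0.09) = 8.553 +0.607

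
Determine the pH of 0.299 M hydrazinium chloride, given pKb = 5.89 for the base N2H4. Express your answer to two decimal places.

N2H5+ is the conjugate acid of the weak base N2H4.
Kb = 10^(−5.89) = 1.29 × 10^-6
Ka = Kw/Kb = 1.0×10^-14 / 1.29 × 10^-6 = 7.75 × 10^-9
Ka = [H+]²/(0.299 − [H+]) = 7.75 × 10^-9
Neglecting [H+] in the denominator: [H+] = √(7.75 × 10^-9 × 0.299) = 4.81 × 10^-5 M
Check: 0.016% ionized — well under 5%, approximation valid.
pH = −log[H+] = −log(4.81 × 10^-5) = 4.32

pH = 4.32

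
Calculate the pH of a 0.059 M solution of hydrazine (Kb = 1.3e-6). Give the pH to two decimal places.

pH = 10.44

N2H4 + H2O ⇌ N2H5+ + OH-
Kb = [OH-]²/(0.059 − [OH-]) = 1.3 × 10^-6
Since Kb ≪ C₀, [OH-] ≈ √(Kb·C₀) = 2.77 × 10^-4 M.
Check: 0.47% ionized — well under 5%, approximation valid.
pOH = 3.56, so pH = 14.00 − pOH = 10.44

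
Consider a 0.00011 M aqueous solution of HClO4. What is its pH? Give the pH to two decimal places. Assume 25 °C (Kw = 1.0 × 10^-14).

HClO4 is a strong acid and dissociates completely, so [H+] = 0.00011 M.
pH = -log(0.00011) = 3.96

pH = 3.96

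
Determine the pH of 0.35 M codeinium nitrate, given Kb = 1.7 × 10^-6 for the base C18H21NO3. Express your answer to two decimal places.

C18H22NO3+ is the conjugate acid of the weak base C18H21NO3.
Ka = Kw/Kb = 1.0×10^-14 / 1.7 × 10^-6 = 5.88 × 10^-9
Let x = [H+] at equilibrium. Ka = x²/(0.35 − x).
Assume x ≪ 0.35: x ≈ √(5.88 × 10^-9 × 0.35) = 4.54 × 10^-5 M
(x/C₀ = 0.013% < 5%, so the approximation holds.)
pH = −log[H+] = −log(4.54 × 10^-5) = 4.34

pH = 4.34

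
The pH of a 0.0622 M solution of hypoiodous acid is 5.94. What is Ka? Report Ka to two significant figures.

Ka = 2.1 × 10^-11

[H+] = 10^(-5.94) = 1.15 × 10^-6 M
At equilibrium [HA] = 0.0622 − 1.15 × 10^-6 = 6.22 × 10^-2 M
Ka = [H+][A-]/[HA] = (1.15 × 10^-6)² / 6.22 × 10^-2 = 2.1 × 10^-11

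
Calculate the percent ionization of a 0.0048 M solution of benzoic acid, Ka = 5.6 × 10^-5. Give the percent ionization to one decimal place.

C6H5COOH ⇌ C6H5COO- + H+; let x = [H+] at equilibrium.
Ka = x²/(C₀ − x); solving the quadratic gives x = 4.91 × 10^-4 M.
Fraction ionized = 4.91 × 10^-4 / 0.0048 = 0.1023 → 10.2%

10.2%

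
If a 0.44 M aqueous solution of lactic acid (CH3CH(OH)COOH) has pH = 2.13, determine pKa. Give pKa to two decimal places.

pKa = 3.90

[H+] = 10^(-2.13) = 7.41 × 10^-3 M
At equilibrium [HA] = 0.44 − 7.41 × 10^-3 = 4.33 × 10^-1 M
Ka = [H+][A-]/[HA] = (7.41 × 10^-3)² / 4.33 × 10^-1 = 1.27 × 10^-4
pKa = -log(1.27 × 10^-4) = 3.90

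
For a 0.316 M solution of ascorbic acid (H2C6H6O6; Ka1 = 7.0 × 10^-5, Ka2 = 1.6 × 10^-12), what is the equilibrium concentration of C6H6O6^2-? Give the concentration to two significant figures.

1.6 × 10^-12 M

First ionization gives [H+] ≈ [HC6H6O6-] = 4.70 × 10^-3 M.
Second step: Ka2 = [H+][C6H6O6^2-]/[HC6H6O6-] ≈ [C6H6O6^2-] (since [H+] ≈ [HC6H6O6-]).
So [C6H6O6^2-] ≈ Ka2.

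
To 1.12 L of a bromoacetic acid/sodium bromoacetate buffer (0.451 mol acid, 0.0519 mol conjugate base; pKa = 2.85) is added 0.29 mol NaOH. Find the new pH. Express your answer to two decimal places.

OH- converts BrCH2COOH to BrCH2COO-: BrCH2COOH → 0.161 mol, BrCH2COO- → 0.342 mol.
pH = pKa + log([A⁻]/[HA]) = 2.85 + log(0.342/0.161) = 2.85 +0.327

pH = 3.18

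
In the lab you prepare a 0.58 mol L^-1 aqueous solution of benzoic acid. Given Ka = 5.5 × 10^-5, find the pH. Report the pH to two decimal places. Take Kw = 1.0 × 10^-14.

pH = 2.25

C6H5COOH ⇌ C6H5COO- + H+
Ka = x²/(0.58 − x) = 5.5 × 10^-5
Neglecting x in the denominator: x = √(5.5 × 10^-5 × 0.58) = 5.65 × 10^-3 M
(x/C₀ = 0.97% < 5%, so the approximation holds.)
pH = −log[H+] = −log(5.65 × 10^-3) = 2.25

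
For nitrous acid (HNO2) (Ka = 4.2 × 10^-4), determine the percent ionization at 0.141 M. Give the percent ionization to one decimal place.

5.3%

HNO2 ⇌ NO2- + H+; let x = [H+] at equilibrium.
Ka = x²/(C₀ − x); solving the quadratic gives x = 7.49 × 10^-3 M.
% ionization = x/C₀ × 100% = 7.49 × 10^-3/0.141 × 100% = 5.3%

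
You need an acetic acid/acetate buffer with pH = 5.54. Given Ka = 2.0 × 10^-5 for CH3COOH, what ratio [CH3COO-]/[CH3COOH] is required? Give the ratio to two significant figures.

ratio = 6.9

pKa = -log(2.0 × 10^-5) = 4.699
pH = pKa + log(r) ⇒ log(r) = 5.54 − 4.699 = +0.841
r = [CH3COO-]/[CH3COOH] = 10^(+0.841) = 6.93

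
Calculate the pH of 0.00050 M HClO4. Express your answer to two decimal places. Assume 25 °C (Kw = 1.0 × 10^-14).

pH = 3.30

HClO4 is a strong acid and dissociates completely, so [H+] = 0.00050 M.
pH = -log(0.0005) = 3.30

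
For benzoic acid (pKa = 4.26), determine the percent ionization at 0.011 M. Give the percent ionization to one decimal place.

6.8%

C6H5COOH ⇌ C6H5COO- + H+; let x = [H+] at equilibrium.
Ka = 10^(−4.26) = 5.50 × 10^-5
Solve x² + 5.5e-05x − 6.05e-07 = 0 → x = 7.51 × 10^-4 M
% ionization = x/C₀ × 100% = 7.51 × 10^-4/0.011 × 100% = 6.8%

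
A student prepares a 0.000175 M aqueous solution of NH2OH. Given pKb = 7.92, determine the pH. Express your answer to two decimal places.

NH2OH + H2O ⇌ NH3OH+ + OH-
Kb = 10^(−7.92) = 1.20 × 10^-8
Let x = [OH-] at equilibrium. Kb = x²/(0.000175 − x).
Since Kb ≪ C₀, x ≈ √(Kb·C₀) = 1.45 × 10^-6 M.
(x/C₀ = 0.83% < 5%, so the approximation holds.)
pOH = 5.84, so pH = 14.00 − pOH = 8.16

pH = 8.16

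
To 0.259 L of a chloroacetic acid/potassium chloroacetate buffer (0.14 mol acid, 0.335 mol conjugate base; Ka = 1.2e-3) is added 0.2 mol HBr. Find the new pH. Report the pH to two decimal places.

Added H+ converts ClCH2COO- to ClCH2COOH: ClCH2COOH → 0.34 mol, ClCH2COO- → 0.135 mol.
pKa = −log(1.2 × 10^-3) = 2.921
pH = pKa + log([A⁻]/[HA]) = 2.921 + log(0.135/0.34) = 2.921 -0.401

pH = 2.52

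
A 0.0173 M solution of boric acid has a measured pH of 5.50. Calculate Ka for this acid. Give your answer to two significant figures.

Ka = 5.8 × 10^-10

[H+] = 10^(-5.50) = 3.16 × 10^-6 M
At equilibrium [HA] = 0.0173 − 3.16 × 10^-6 = 1.73 × 10^-2 M
Ka = [H+][A-]/[HA] = (3.16 × 10^-6)² / 1.73 × 10^-2 = 5.8 × 10^-10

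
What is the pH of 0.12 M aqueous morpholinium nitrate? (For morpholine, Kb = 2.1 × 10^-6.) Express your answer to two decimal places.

C4H8ONH2+ is the conjugate acid of the weak base C4H8ONH.
Ka = Kw/Kb = 1.0×10^-14 / 2.1 × 10^-6 = 4.76 × 10^-9
Ka = [H+]²/(0.12 − [H+]) = 4.76 × 10^-9
Assume [H+] ≪ 0.12: [H+] ≈ √(4.76 × 10^-9 × 0.12) = 2.39 × 10^-5 M
([H+]/C₀ = 0.02% < 5%, so the approximation holds.)
pH = −log(2.39 × 10^-5) = 4.62

pH = 4.62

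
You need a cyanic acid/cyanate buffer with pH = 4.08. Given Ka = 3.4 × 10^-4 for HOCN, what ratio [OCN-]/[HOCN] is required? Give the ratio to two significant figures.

pKa = -log(3.4 × 10^-4) = 3.469
pH = pKa + log(r) ⇒ log(r) = 4.08 − 3.469 = +0.611
r = [OCN-]/[HOCN] = 10^(+0.611) = 4.08

ratio = 4.1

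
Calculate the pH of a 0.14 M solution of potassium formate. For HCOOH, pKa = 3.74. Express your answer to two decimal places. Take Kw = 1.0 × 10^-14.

HCOO- is the conjugate base of the weak acid HCOOH.
Ka = 10^(−3.74) = 1.82 × 10^-4
Kb = Kw/Ka = 1.0×10^-14 / 1.82 × 10^-4 = 5.49 × 10^-11
Kb = x²/(0.14 − x) = 5.49 × 10^-11
Neglecting x in the denominator: x = √(5.49 × 10^-11 × 0.14) = 2.77 × 10^-6 M
pOH = 5.56, so pH = 14.00 − pOH = 8.44

pH = 8.44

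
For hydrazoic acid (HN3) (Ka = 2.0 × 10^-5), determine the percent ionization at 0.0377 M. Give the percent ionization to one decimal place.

HN3 ⇌ N3- + H+; let x = [H+] at equilibrium.
x ≈ √(Ka·C₀) = √(2.0 × 10^-5 × 0.0377) = 8.68 × 10^-4 M
% ionization = x/C₀ × 100% = 8.68 × 10^-4/0.0377 × 100% = 2.3%

2.3%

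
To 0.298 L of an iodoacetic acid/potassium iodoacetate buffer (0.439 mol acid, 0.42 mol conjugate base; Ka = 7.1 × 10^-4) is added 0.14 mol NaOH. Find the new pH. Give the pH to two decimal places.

After neutralization: n(ICH2COOH) = 0.299 mol, n(ICH2COO-) = 0.56 mol.
pKa = −log(7.1 × 10^-4) = 3.149
pH = pKa + log([A⁻]/[HA]) = 3.149 + log(0.56/0.299) = 3.149 +0.273

pH = 3.42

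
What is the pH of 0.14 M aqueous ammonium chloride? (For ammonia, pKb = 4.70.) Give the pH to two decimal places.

NH4+ is the conjugate acid of the weak base NH3.
Kb = 10^(−4.70) = 2.00 × 10^-5
Ka = Kw/Kb = 1.0×10^-14 / 2.00 × 10^-5 = 5.00 × 10^-10
Ka = x²/(0.14 − x) = 5.00 × 10^-10
Neglecting x in the denominator: x = √(5.00 × 10^-10 × 0.14) = 8.37 × 10^-6 M
pH = −log[H+] = −log(8.37 × 10^-6) = 5.08

pH = 5.08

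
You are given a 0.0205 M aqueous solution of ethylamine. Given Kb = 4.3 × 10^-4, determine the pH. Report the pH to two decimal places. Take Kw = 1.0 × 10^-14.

pH = 11.44

C2H5NH2 + H2O ⇌ C2H5NH3+ + OH-
From the ICE table, Kb = x²/(0.0205 − x) = 4.3 × 10^-4.
x is not negligible relative to C₀; solve x² + 0.00043·x − 8.81e-06 = 0.
x = (−Kb + √(Kb² + 4·Kb·C₀))/2 = 2.76 × 10^-3 M
pOH = 2.56, so pH = 14.00 − pOH = 11.44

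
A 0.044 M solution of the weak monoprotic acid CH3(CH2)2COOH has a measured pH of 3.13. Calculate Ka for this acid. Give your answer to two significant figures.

[H+] = 10^(-3.13) = 7.41 × 10^-4 M
At equilibrium [HA] = 0.044 − 7.41 × 10^-4 = 4.33 × 10^-2 M
Ka = [H+][A-]/[HA] = (7.41 × 10^-4)² / 4.33 × 10^-2 = 1.3 × 10^-5

Ka = 1.3 × 10^-5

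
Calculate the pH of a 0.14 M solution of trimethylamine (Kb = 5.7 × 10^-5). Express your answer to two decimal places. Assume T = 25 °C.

(CH3)3N + H2O ⇌ (CH3)3NH+ + OH-
From the ICE table, Kb = [OH-]²/(0.14 − [OH-]) = 5.7 × 10^-5.
Since Kb ≪ C₀, [OH-] ≈ √(Kb·C₀) = 2.82 × 10^-3 M.
pOH = −log(2.82 × 10^-3) = 2.55; pH = 14.00 − 2.55 = 11.45

pH = 11.45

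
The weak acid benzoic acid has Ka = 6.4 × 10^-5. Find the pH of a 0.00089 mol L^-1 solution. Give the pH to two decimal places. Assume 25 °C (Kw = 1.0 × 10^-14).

C6H5COOH ⇌ C6H5COO- + H+
Let x = [H+] at equilibrium. Ka = x²/(0.00089 − x).
Here C₀/Ka ≈ 13.9, so the small-x approximation fails. Use the quadratic:
x = (−Ka + √(Ka² + 4·Ka·C₀))/2 = 2.09 × 10^-4 M
pH = −log[H+] = −log(2.09 × 10^-4) = 3.68

pH = 3.68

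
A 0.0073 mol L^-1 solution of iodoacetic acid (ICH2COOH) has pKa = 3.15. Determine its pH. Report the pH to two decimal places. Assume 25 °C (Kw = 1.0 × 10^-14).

ICH2COOH ⇌ ICH2COO- + H+
Ka = 10^(−3.15) = 7.08 × 10^-4
Ka = x²/(0.0073 − x) = 7.08 × 10^-4
x is not negligible relative to C₀; solve x² + 0.000708·x − 5.17e-06 = 0.
x = (−Ka + √(Ka² + 4·Ka·C₀))/2 = 1.95 × 10^-3 M
pH = −log(1.95 × 10^-3) = 2.71

pH = 2.71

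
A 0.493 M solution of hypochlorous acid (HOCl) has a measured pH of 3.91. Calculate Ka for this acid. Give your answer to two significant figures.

Ka = 3.1 × 10^-8

[H+] = 10^(-3.91) = 1.23 × 10^-4 M
At equilibrium [HA] = 0.493 − 1.23 × 10^-4 = 4.93 × 10^-1 M
Ka = [H+][A-]/[HA] = (1.23 × 10^-4)² / 4.93 × 10^-1 = 3.1 × 10^-8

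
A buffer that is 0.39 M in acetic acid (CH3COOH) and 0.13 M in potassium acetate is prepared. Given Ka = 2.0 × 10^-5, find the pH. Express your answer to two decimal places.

pH = 4.22

pKa = −log(2.0 × 10^-5) = 4.699
Using pH = pKa + log([base]/[acid]) with [base]/[acid] = 0.13/0.39:
pH = 4.699 + (-0.477) = 4.22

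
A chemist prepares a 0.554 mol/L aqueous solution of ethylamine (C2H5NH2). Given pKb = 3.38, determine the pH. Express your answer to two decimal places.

pH = 12.18

C2H5NH2 + H2O ⇌ C2H5NH3+ + OH-
Kb = 10^(−3.38) = 4.17 × 10^-4
Kb = [OH-]²/(0.554 − [OH-]) = 4.17 × 10^-4
Since Kb ≪ C₀, [OH-] ≈ √(Kb·C₀) = 1.52 × 10^-2 M.
([OH-]/C₀ = 2.7% < 5%, so the approximation holds.)
pOH = 1.82, so pH = 14.00 − pOH = 12.18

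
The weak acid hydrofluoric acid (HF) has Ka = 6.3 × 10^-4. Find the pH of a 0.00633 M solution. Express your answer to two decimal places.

HF ⇌ F- + H+
From the ICE table, Ka = x²/(0.00633 − x) = 6.3 × 10^-4.
x is not negligible relative to C₀; solve x² + 0.00063·x − 3.99e-06 = 0.
x = (−Ka + √(Ka² + 4·Ka·C₀))/2 = 1.71 × 10^-3 M
pH = −log(1.71 × 10^-3) = 2.77

pH = 2.77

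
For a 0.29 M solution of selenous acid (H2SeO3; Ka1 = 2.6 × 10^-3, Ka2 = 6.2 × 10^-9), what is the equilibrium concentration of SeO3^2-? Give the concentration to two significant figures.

6.2 × 10^-9 M

First ionization gives [H+] ≈ [HSeO3-] = 2.62 × 10^-2 M.
Second step: Ka2 = [H+][SeO3^2-]/[HSeO3-] ≈ [SeO3^2-] (since [H+] ≈ [HSeO3-]).
So [SeO3^2-] ≈ Ka2.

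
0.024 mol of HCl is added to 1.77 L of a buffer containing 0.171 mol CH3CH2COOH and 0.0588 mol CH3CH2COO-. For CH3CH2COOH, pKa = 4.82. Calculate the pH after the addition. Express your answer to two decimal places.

Added H+ converts CH3CH2COO- to CH3CH2COOH: CH3CH2COOH → 0.195 mol, CH3CH2COO- → 0.0348 mol.
pH = pKa + log([A⁻]/[HA]) = 4.82 + log(0.0348/0.195) = 4.82 -0.748

pH = 4.07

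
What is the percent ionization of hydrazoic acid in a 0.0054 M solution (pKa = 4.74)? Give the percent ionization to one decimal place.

HN3 ⇌ N3- + H+; let x = [H+] at equilibrium.
Ka = 10^(−4.74) = 1.82 × 10^-5
Solve x² + 1.82e-05x − 9.83e-08 = 0 → x = 3.05 × 10^-4 M
Fraction ionized = 3.05 × 10^-4 / 0.0054 = 0.0565 → 5.6%

5.6%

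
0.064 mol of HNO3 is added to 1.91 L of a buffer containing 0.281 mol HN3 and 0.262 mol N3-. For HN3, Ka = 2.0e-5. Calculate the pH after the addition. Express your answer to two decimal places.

pH = 4.46

Added H+ converts N3- to HN3: HN3 → 0.345 mol, N3- → 0.198 mol.
pKa = −log(2.0 × 10^-5) = 4.699
pH = pKa + log(n_N3-/n_HN3) = 4.699 + log(0.198/0.345) = 4.699 + (-0.241)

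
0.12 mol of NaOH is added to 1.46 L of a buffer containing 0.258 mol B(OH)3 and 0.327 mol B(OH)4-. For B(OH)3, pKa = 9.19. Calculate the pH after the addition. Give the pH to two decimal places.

OH- converts B(OH)3 to B(OH)4-: B(OH)3 → 0.138 mol, B(OH)4- → 0.447 mol.
Henderson–Hasselbalch with mole ratio 0.447/0.138: pH = 9.19 + (+0.510)

pH = 9.70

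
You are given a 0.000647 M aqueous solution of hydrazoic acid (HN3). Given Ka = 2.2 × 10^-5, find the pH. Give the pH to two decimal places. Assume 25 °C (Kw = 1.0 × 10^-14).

HN3 ⇌ N3- + H+
From the ICE table, Ka = x²/(0.000647 − x) = 2.2 × 10^-5.
The 5% rule fails; solving x² + Ka·x − Ka·C₀ = 0 exactly:
x = [−2.2e-05 + √(2.2e-05² + 5.69e-08)]/2 = 1.09 × 10^-4 M
pH = −log[H+] = −log(1.09 × 10^-4) = 3.96

pH = 3.96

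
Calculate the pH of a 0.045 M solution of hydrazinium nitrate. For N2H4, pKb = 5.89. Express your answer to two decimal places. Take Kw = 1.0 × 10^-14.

N2H5+ is the conjugate acid of the weak base N2H4.
Kb = 10^(−5.89) = 1.29 × 10^-6
Ka = Kw/Kb = 1.0×10^-14 / 1.29 × 10^-6 = 7.75 × 10^-9
Ka = x²/(0.045 − x) = 7.75 × 10^-9
Since Ka ≪ C₀, x ≈ √(Ka·C₀) = 1.87 × 10^-5 M.
Check: 0.041% ionized — well under 5%, approximation valid.
pH = −log[H+] = −log(1.87 × 10^-5) = 4.73

pH = 4.73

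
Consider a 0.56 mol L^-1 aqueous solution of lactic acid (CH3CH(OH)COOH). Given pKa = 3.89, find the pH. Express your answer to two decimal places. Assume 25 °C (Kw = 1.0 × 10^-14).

pH = 2.07

CH3CH(OH)COOH ⇌ CH3CH(OH)COO- + H+
Ka = 10^(−3.89) = 1.29 × 10^-4
From the ICE table, Ka = [H+]²/(0.56 − [H+]) = 1.29 × 10^-4.
Neglecting [H+] in the denominator: [H+] = √(1.29 × 10^-4 × 0.56) = 8.50 × 10^-3 M
([H+]/C₀ = 1.5% < 5%, so the approximation holds.)
pH = −log[H+] = −log(8.50 × 10^-3) = 2.07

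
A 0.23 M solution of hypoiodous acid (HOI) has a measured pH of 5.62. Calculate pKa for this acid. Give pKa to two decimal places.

[H+] = 10^(-5.62) = 2.40 × 10^-6 M
At equilibrium [HA] = 0.23 − 2.40 × 10^-6 = 2.30 × 10^-1 M
Ka = [H+][A-]/[HA] = (2.40 × 10^-6)² / 2.30 × 10^-1 = 2.50 × 10^-11
pKa = -log(2.50 × 10^-11) = 10.60

pKa = 10.60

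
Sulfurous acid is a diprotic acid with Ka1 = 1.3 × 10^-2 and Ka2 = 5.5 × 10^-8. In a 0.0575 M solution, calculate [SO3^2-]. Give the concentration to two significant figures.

5.5 × 10^-8 M

First ionization gives [H+] ≈ [HSO3-] = 2.16 × 10^-2 M.
Second step: Ka2 = [H+][SO3^2-]/[HSO3-] ≈ [SO3^2-] (since [H+] ≈ [HSO3-]).
So [SO3^2-] ≈ Ka2.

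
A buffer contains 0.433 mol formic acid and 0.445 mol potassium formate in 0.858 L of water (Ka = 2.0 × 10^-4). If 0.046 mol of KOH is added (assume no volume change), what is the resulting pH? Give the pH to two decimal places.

pH = 3.80

After neutralization: n(HCOOH) = 0.387 mol, n(HCOO-) = 0.491 mol.
pKa = −log(2.0 × 10^-4) = 3.699
pH = pKa + log(n_HCOO-/n_HCOOH) = 3.699 + log(0.491/0.387) = 3.699 + (+0.103)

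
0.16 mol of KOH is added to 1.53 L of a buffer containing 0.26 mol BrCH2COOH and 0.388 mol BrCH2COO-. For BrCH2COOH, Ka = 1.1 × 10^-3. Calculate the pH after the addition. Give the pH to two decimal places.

pH = 3.70

OH- converts BrCH2COOH to BrCH2COO-: BrCH2COOH → 0.1 mol, BrCH2COO- → 0.548 mol.
pKa = −log(1.1 × 10^-3) = 2.959
pH = pKa + log([A⁻]/[HA]) = 2.959 + log(0.548/0.1) = 2.959 +0.739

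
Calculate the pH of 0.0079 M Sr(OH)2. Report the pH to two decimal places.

pH = 12.20

Sr(OH)2 is a strong base (each formula unit releases 2 OH-); [OH-] = 0.0158 M.
pOH = -log(0.0158) = 1.80
pH = 14.00 - 1.80 = 12.20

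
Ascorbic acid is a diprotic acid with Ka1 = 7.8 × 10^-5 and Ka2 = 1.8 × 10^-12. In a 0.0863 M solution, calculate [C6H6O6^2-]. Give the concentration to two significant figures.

First ionization gives [H+] ≈ [HC6H6O6-] = 2.59 × 10^-3 M.
Second step: Ka2 = [H+][C6H6O6^2-]/[HC6H6O6-] ≈ [C6H6O6^2-] (since [H+] ≈ [HC6H6O6-]).
So [C6H6O6^2-] ≈ Ka2.

1.8 × 10^-12 M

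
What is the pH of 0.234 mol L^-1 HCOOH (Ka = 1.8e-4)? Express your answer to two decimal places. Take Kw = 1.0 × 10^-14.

HCOOH ⇌ HCOO- + H+
Let x = [H+] at equilibrium. Ka = x²/(0.234 − x).
Assume x ≪ 0.234: x ≈ √(1.8 × 10^-4 × 0.234) = 6.49 × 10^-3 M
pH = −log(6.49 × 10^-3) = 2.19

pH = 2.19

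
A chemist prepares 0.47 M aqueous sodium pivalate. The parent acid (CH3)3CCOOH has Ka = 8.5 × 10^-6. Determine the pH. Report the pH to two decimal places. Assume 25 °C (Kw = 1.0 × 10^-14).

pH = 9.37

(CH3)3CCOO- is the conjugate base of the weak acid (CH3)3CCOOH.
Kb = Kw/Ka = 1.0×10^-14 / 8.5 × 10^-6 = 1.18 × 10^-9
Let x = [OH-] at equilibrium. Kb = x²/(0.47 − x).
Since Kb ≪ C₀, x ≈ √(Kb·C₀) = 2.35 × 10^-5 M.
pOH = 4.63, so pH = 14.00 − pOH = 9.37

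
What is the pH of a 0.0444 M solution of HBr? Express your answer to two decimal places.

HBr is a strong acid and dissociates completely, so [H+] = 0.0444 M.
pH = -log(0.0444) = 1.35

pH = 1.35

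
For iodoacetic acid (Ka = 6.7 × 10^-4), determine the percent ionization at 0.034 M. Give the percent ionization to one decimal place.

13.1%

ICH2COOH ⇌ ICH2COO- + H+; let x = [H+] at equilibrium.
Solve x² + 0.00067x − 2.28e-05 = 0 → x = 4.45 × 10^-3 M
% ionization = x/C₀ × 100% = 4.45 × 10^-3/0.034 × 100% = 13.1%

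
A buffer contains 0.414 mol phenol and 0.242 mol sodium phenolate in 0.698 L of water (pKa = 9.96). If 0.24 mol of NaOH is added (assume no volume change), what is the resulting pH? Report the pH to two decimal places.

pH = 10.40

OH- converts C6H5OH to C6H5O-: C6H5OH → 0.174 mol, C6H5O- → 0.482 mol.
pH = pKa + log(n_C6H5O-/n_C6H5OH) = 9.96 + log(0.482/0.174) = 9.96 + (+0.442)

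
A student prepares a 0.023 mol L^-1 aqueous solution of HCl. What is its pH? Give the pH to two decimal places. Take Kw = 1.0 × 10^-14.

pH = 1.64

HCl is a strong acid and dissociates completely, so [H+] = 0.023 M.
pH = -log(0.023) = 1.64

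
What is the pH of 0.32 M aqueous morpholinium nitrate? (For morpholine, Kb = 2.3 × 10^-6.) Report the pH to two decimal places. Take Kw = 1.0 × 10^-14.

pH = 4.43

C4H8ONH2+ is the conjugate acid of the weak base C4H8ONH.
Ka = Kw/Kb = 1.0×10^-14 / 2.3 × 10^-6 = 4.35 × 10^-9
Ka = x²/(0.32 − x) = 4.35 × 10^-9
Neglecting x in the denominator: x = √(4.35 × 10^-9 × 0.32) = 3.73 × 10^-5 M
pH = −log(3.73 × 10^-5) = 4.43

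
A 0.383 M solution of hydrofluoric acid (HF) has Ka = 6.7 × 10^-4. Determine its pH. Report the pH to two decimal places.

pH = 1.80

HF ⇌ F- + H+
Let x = [H+] at equilibrium. Ka = x²/(0.383 − x).
Neglecting x in the denominator: x = √(6.7 × 10^-4 × 0.383) = 1.60 × 10^-2 M
pH = −log(1.60 × 10^-2) = 1.80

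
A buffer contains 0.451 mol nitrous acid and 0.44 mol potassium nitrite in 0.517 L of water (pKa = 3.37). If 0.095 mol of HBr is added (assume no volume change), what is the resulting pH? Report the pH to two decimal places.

After neutralization: n(HNO2) = 0.546 mol, n(NO2-) = 0.345 mol.
pH = pKa + log([A⁻]/[HA]) = 3.37 + log(0.345/0.546) = 3.37 -0.199

pH = 3.17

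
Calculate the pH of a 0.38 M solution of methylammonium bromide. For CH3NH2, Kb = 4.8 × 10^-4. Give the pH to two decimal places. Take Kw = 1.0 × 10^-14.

CH3NH3+ is the conjugate acid of the weak base CH3NH2.
Ka = Kw/Kb = 1.0×10^-14 / 4.8 × 10^-4 = 2.08 × 10^-11
From the ICE table, Ka = [H+]²/(0.38 − [H+]) = 2.08 × 10^-11.
Assume [H+] ≪ 0.38: [H+] ≈ √(2.08 × 10^-11 × 0.38) = 2.81 × 10^-6 M
Check: 0.00074% ionized — well under 5%, approximation valid.
pH = −log(2.81 × 10^-6) = 5.55

pH = 5.55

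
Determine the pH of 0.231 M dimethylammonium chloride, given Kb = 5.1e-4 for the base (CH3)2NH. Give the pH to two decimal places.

(CH3)2NH2+ is the conjugate acid of the weak base (CH3)2NH.
Ka = Kw/Kb = 1.0×10^-14 / 5.1 × 10^-4 = 1.96 × 10^-11
From the ICE table, Ka = [H+]²/(0.231 − [H+]) = 1.96 × 10^-11.
Since Ka ≪ C₀, [H+] ≈ √(Ka·C₀) = 2.13 × 10^-6 M.
Check: 0.00092% ionized — well under 5%, approximation valid.
pH = −log(2.13 × 10^-6) = 5.67

pH = 5.67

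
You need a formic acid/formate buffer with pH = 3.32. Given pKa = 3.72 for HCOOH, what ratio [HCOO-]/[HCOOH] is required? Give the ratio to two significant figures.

ratio = 0.40

pH = pKa + log(r) ⇒ log(r) = 3.32 − 3.72 = -0.40
r = [HCOO-]/[HCOOH] = 10^(-0.40) = 0.398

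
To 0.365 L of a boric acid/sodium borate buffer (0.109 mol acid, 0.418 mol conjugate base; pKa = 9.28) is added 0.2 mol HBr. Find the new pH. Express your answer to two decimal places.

After neutralization: n(B(OH)3) = 0.309 mol, n(B(OH)4-) = 0.218 mol.
Henderson–Hasselbalch with mole ratio 0.218/0.309: pH = 9.28 + (-0.152)

pH = 9.13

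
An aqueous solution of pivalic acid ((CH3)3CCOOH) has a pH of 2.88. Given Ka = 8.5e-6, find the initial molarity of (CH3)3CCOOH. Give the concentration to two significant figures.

[H+] = 10^(-2.88) = 1.32 × 10^-3 M = x
Ka = x²/(C₀ − x) ⇒ C₀ = x + x²/Ka
C₀ = 1.32 × 10^-3 + (1.32 × 10^-3)²/(8.5 × 10^-6) = 2.06 × 10^-1 M

C₀ = 2.1 × 10^-1 M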